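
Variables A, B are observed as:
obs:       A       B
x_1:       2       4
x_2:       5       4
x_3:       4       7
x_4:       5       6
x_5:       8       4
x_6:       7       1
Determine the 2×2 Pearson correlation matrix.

Step 1 — column means:
  mean(A) = (2 + 5 + 4 + 5 + 8 + 7) / 6 = 31/6 = 5.1667
  mean(B) = (4 + 4 + 7 + 6 + 4 + 1) / 6 = 26/6 = 4.3333

Step 2 — sample variances and covariances s[i,j] = (1/(n-1)) · Σ_k (x_{k,i} - mean_i) · (x_{k,j} - mean_j), with n-1 = 5:
  s[A,A] = ((-3.1667)·(-3.1667) + (-0.1667)·(-0.1667) + (-1.1667)·(-1.1667) + (-0.1667)·(-0.1667) + (2.8333)·(2.8333) + (1.8333)·(1.8333)) / 5 = 22.8333/5 = 4.5667
  s[A,B] = ((-3.1667)·(-0.3333) + (-0.1667)·(-0.3333) + (-1.1667)·(2.6667) + (-0.1667)·(1.6667) + (2.8333)·(-0.3333) + (1.8333)·(-3.3333)) / 5 = -9.3333/5 = -1.8667
  s[B,B] = ((-0.3333)·(-0.3333) + (-0.3333)·(-0.3333) + (2.6667)·(2.6667) + (1.6667)·(1.6667) + (-0.3333)·(-0.3333) + (-3.3333)·(-3.3333)) / 5 = 21.3333/5 = 4.2667
  Sample standard deviations s_i = √(s[i,i]):
  s(A) = √(4.5667) = 2.137
  s(B) = √(4.2667) = 2.0656

Step 3 — r_{ij} = s_{ij} / (s_i · s_j):
  r[A,A] = 1 (diagonal).
  r[A,B] = -1.8667 / (2.137 · 2.0656) = -1.8667 / 4.4141 = -0.4229
  r[B,B] = 1 (diagonal).

R is symmetric with unit diagonal. Assembling:

R = [[1, -0.4229],
 [-0.4229, 1]]


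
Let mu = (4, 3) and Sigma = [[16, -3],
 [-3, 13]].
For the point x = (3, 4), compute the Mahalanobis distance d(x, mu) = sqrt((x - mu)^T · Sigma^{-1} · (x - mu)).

Step 1 — centre the observation: (x - mu) = (-1, 1).

Step 2 — invert Sigma. det(Sigma) = 16·13 - (-3)² = 199.
  Sigma^{-1} = (1/det) · [[d, -b], [-b, a]] = [[0.0653, 0.0151],
 [0.0151, 0.0804]].

Step 3 — form the quadratic (x - mu)^T · Sigma^{-1} · (x - mu):
  Sigma^{-1} · (x - mu) = (-0.0503, 0.0653).
  (x - mu)^T · [Sigma^{-1} · (x - mu)] = (-1)·(-0.0503) + (1)·(0.0653) = 0.1156.

Step 4 — take square root: d = √(0.1156) ≈ 0.34.

d(x, mu) = √(0.1156) ≈ 0.34


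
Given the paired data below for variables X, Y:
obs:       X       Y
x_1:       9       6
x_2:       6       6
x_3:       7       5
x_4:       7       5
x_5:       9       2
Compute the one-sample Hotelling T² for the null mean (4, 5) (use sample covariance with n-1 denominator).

Step 1 — sample mean vector:
  mean(X) = (9 + 6 + 7 + 7 + 9) / 5 = 38/5 = 7.6
  mean(Y) = (6 + 6 + 5 + 5 + 2) / 5 = 24/5 = 4.8
  x̄ = (7.6, 4.8),  deviation x̄ - mu_0 = (7.6, 4.8) - (4, 5) = (3.6, -0.2).

Step 2 — sample covariance matrix, S[i,j] = (1/(n-1)) · Σ_k (x_{k,i} - mean_i) · (x_{k,j} - mean_j), divisor n-1 = 4:
  S[X,X] = ((1.4)·(1.4) + (-1.6)·(-1.6) + (-0.6)·(-0.6) + (-0.6)·(-0.6) + (1.4)·(1.4)) / 4 = 7.2/4 = 1.8
  S[X,Y] = ((1.4)·(1.2) + (-1.6)·(1.2) + (-0.6)·(0.2) + (-0.6)·(0.2) + (1.4)·(-2.8)) / 4 = -4.4/4 = -1.1
  S[Y,Y] = ((1.2)·(1.2) + (1.2)·(1.2) + (0.2)·(0.2) + (0.2)·(0.2) + (-2.8)·(-2.8)) / 4 = 10.8/4 = 2.7
  S = [[1.8, -1.1],
 [-1.1, 2.7]].

Step 3 — invert S. det(S) = 1.8·2.7 - (-1.1)² = 3.65.
  S^{-1} = (1/det) · [[d, -b], [-b, a]] = [[0.7397, 0.3014],
 [0.3014, 0.4932]].

Step 4 — quadratic form (x̄ - mu_0)^T · S^{-1} · (x̄ - mu_0):
  S^{-1} · (x̄ - mu_0) = (2.6027, 0.9863),
  (x̄ - mu_0)^T · [...] = (3.6)·(2.6027) + (-0.2)·(0.9863) = 9.1726.

Step 5 — scale by n: T² = 5 · 9.1726 = 45.863.

T² ≈ 45.863


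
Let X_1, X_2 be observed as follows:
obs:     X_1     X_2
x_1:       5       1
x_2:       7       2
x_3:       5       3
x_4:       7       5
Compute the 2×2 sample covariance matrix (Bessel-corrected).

Step 1 — column means:
  mean(X_1) = (5 + 7 + 5 + 7) / 4 = 24/4 = 6
  mean(X_2) = (1 + 2 + 3 + 5) / 4 = 11/4 = 2.75

Step 2 — sample covariance S[i,j] = (1/(n-1)) · Σ_k (x_{k,i} - mean_i) · (x_{k,j} - mean_j), with n-1 = 3.
  S[X_1,X_1] = ((-1)·(-1) + (1)·(1) + (-1)·(-1) + (1)·(1)) / 3 = 4/3 = 1.3333
  S[X_1,X_2] = ((-1)·(-1.75) + (1)·(-0.75) + (-1)·(0.25) + (1)·(2.25)) / 3 = 3/3 = 1
  S[X_2,X_2] = ((-1.75)·(-1.75) + (-0.75)·(-0.75) + (0.25)·(0.25) + (2.25)·(2.25)) / 3 = 8.75/3 = 2.9167

S is symmetric (S[j,i] = S[i,j]). Assembling:

S = [[1.3333, 1],
 [1, 2.9167]]


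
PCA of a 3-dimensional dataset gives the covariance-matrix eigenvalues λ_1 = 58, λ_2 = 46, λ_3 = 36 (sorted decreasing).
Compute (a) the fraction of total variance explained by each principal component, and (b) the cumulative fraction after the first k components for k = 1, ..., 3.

Step 1 — total variance = trace(Sigma) = Σ λ_i = 58 + 46 + 36 = 140.

Step 2 — fraction explained by component i = λ_i / Σ λ:
  PC1: 58/140 = 0.4143
  PC2: 46/140 = 0.3286
  PC3: 36/140 = 0.2571

Step 3 — cumulative fraction after k components = (λ_1 + ... + λ_k) / Σ λ:
  k = 1: 58/140 = 0.4143
  k = 2: (58 + 46)/140 = 104/140 = 0.7429
  k = 3: (58 + 46 + 36)/140 = 140/140 = 1

Summary (fraction, with percent):

explained: PC1 0.4143 (41.43%), PC2 0.3286 (32.86%), PC3 0.2571 (25.71%);  cumulative: 0.4143, 0.7429, 1


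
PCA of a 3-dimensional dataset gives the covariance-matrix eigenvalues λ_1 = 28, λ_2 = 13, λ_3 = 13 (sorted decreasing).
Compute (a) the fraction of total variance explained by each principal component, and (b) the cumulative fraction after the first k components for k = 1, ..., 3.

Step 1 — total variance = trace(Sigma) = Σ λ_i = 28 + 13 + 13 = 54.

Step 2 — fraction explained by component i = λ_i / Σ λ:
  PC1: 28/54 = 0.5185
  PC2: 13/54 = 0.2407
  PC3: 13/54 = 0.2407

Step 3 — cumulative fraction after k components = (λ_1 + ... + λ_k) / Σ λ:
  k = 1: 28/54 = 0.5185
  k = 2: (28 + 13)/54 = 41/54 = 0.7593
  k = 3: (28 + 13 + 13)/54 = 54/54 = 1

Summary (fraction, with percent):

explained: PC1 0.5185 (51.85%), PC2 0.2407 (24.07%), PC3 0.2407 (24.07%);  cumulative: 0.5185, 0.7593, 1


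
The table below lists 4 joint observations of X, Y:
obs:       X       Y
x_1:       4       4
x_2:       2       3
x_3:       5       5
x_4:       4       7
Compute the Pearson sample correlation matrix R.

Step 1 — column means:
  mean(X) = (4 + 2 + 5 + 4) / 4 = 15/4 = 3.75
  mean(Y) = (4 + 3 + 5 + 7) / 4 = 19/4 = 4.75

Step 2 — sample variances and covariances s[i,j] = (1/(n-1)) · Σ_k (x_{k,i} - mean_i) · (x_{k,j} - mean_j), with n-1 = 3:
  s[X,X] = ((0.25)·(0.25) + (-1.75)·(-1.75) + (1.25)·(1.25) + (0.25)·(0.25)) / 3 = 4.75/3 = 1.5833
  s[X,Y] = ((0.25)·(-0.75) + (-1.75)·(-1.75) + (1.25)·(0.25) + (0.25)·(2.25)) / 3 = 3.75/3 = 1.25
  s[Y,Y] = ((-0.75)·(-0.75) + (-1.75)·(-1.75) + (0.25)·(0.25) + (2.25)·(2.25)) / 3 = 8.75/3 = 2.9167
  Sample standard deviations s_i = √(s[i,i]):
  s(X) = √(1.5833) = 1.2583
  s(Y) = √(2.9167) = 1.7078

Step 3 — r_{ij} = s_{ij} / (s_i · s_j):
  r[X,X] = 1 (diagonal).
  r[X,Y] = 1.25 / (1.2583 · 1.7078) = 1.25 / 2.149 = 0.5817
  r[Y,Y] = 1 (diagonal).

R is symmetric with unit diagonal. Assembling:

R = [[1, 0.5817],
 [0.5817, 1]]


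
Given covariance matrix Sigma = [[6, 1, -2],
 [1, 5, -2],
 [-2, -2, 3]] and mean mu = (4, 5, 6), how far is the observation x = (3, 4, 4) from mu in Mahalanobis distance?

Step 1 — centre the observation: (x - mu) = (-1, -1, -2).

Step 2 — invert Sigma (cofactor / det for 3×3, or solve directly):
  Sigma^{-1} = [[0.2157, 0.0196, 0.1569],
 [0.0196, 0.2745, 0.1961],
 [0.1569, 0.1961, 0.5686]].

Step 3 — form the quadratic (x - mu)^T · Sigma^{-1} · (x - mu):
  Sigma^{-1} · (x - mu) = (-0.549, -0.6863, -1.4902).
  (x - mu)^T · [Sigma^{-1} · (x - mu)] = (-1)·(-0.549) + (-1)·(-0.6863) + (-2)·(-1.4902) = 4.2157.

Step 4 — take square root: d = √(4.2157) ≈ 2.0532.

d(x, mu) = √(4.2157) ≈ 2.0532


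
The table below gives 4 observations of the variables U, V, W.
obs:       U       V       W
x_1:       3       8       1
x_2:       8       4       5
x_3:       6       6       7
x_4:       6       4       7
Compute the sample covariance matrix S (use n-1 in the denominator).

Step 1 — column means:
  mean(U) = (3 + 8 + 6 + 6) / 4 = 23/4 = 5.75
  mean(V) = (8 + 4 + 6 + 4) / 4 = 22/4 = 5.5
  mean(W) = (1 + 5 + 7 + 7) / 4 = 20/4 = 5

Step 2 — sample covariance S[i,j] = (1/(n-1)) · Σ_k (x_{k,i} - mean_i) · (x_{k,j} - mean_j), with n-1 = 3.
  S[U,U] = ((-2.75)·(-2.75) + (2.25)·(2.25) + (0.25)·(0.25) + (0.25)·(0.25)) / 3 = 12.75/3 = 4.25
  S[U,V] = ((-2.75)·(2.5) + (2.25)·(-1.5) + (0.25)·(0.5) + (0.25)·(-1.5)) / 3 = -10.5/3 = -3.5
  S[U,W] = ((-2.75)·(-4) + (2.25)·(0) + (0.25)·(2) + (0.25)·(2)) / 3 = 12/3 = 4
  S[V,V] = ((2.5)·(2.5) + (-1.5)·(-1.5) + (0.5)·(0.5) + (-1.5)·(-1.5)) / 3 = 11/3 = 3.6667
  S[V,W] = ((2.5)·(-4) + (-1.5)·(0) + (0.5)·(2) + (-1.5)·(2)) / 3 = -12/3 = -4
  S[W,W] = ((-4)·(-4) + (0)·(0) + (2)·(2) + (2)·(2)) / 3 = 24/3 = 8

S is symmetric (S[j,i] = S[i,j]). Assembling:

S = [[4.25, -3.5, 4],
 [-3.5, 3.6667, -4],
 [4, -4, 8]]


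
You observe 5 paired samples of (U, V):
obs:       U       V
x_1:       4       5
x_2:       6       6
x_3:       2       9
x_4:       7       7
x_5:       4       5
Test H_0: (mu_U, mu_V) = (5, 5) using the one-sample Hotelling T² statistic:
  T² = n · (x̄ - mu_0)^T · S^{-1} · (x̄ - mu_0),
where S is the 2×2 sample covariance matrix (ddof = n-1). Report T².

Step 1 — sample mean vector:
  mean(U) = (4 + 6 + 2 + 7 + 4) / 5 = 23/5 = 4.6
  mean(V) = (5 + 6 + 9 + 7 + 5) / 5 = 32/5 = 6.4
  x̄ = (4.6, 6.4),  deviation x̄ - mu_0 = (4.6, 6.4) - (5, 5) = (-0.4, 1.4).

Step 2 — sample covariance matrix, S[i,j] = (1/(n-1)) · Σ_k (x_{k,i} - mean_i) · (x_{k,j} - mean_j), divisor n-1 = 4:
  S[U,U] = ((-0.6)·(-0.6) + (1.4)·(1.4) + (-2.6)·(-2.6) + (2.4)·(2.4) + (-0.6)·(-0.6)) / 4 = 15.2/4 = 3.8
  S[U,V] = ((-0.6)·(-1.4) + (1.4)·(-0.4) + (-2.6)·(2.6) + (2.4)·(0.6) + (-0.6)·(-1.4)) / 4 = -4.2/4 = -1.05
  S[V,V] = ((-1.4)·(-1.4) + (-0.4)·(-0.4) + (2.6)·(2.6) + (0.6)·(0.6) + (-1.4)·(-1.4)) / 4 = 11.2/4 = 2.8
  S = [[3.8, -1.05],
 [-1.05, 2.8]].

Step 3 — invert S. det(S) = 3.8·2.8 - (-1.05)² = 9.5375.
  S^{-1} = (1/det) · [[d, -b], [-b, a]] = [[0.2936, 0.1101],
 [0.1101, 0.3984]].

Step 4 — quadratic form (x̄ - mu_0)^T · S^{-1} · (x̄ - mu_0):
  S^{-1} · (x̄ - mu_0) = (0.0367, 0.5138),
  (x̄ - mu_0)^T · [...] = (-0.4)·(0.0367) + (1.4)·(0.5138) = 0.7046.

Step 5 — scale by n: T² = 5 · 0.7046 = 3.5229.

T² ≈ 3.5229


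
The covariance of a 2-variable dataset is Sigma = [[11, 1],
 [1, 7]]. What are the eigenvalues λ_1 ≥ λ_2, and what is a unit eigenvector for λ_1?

Step 1 — characteristic polynomial of 2×2 Sigma:
  det(Sigma - λI) = λ² - trace · λ + det = 0.
  trace = 11 + 7 = 18, det = 11·7 - (1)² = 76.
Step 2 — discriminant:
  Δ = trace² - 4·det = 324 - 304 = 20.
Step 3 — eigenvalues:
  λ = (trace ± √Δ)/2 = (18 ± 4.4721)/2,
  λ_1 = 11.2361,  λ_2 = 6.7639.

Step 4 — unit eigenvector for λ_1: solve (Sigma - λ_1 I)v = 0. First row:
  (11 - 11.2361)·v_x + (1)·v_y = 0, i.e. (-0.2361)·v_x + (1)·v_y = 0,
  so v ∝ (b, λ_1 - a) = (1, 0.2361) = u.
  ||u|| = √((1)² + (0.2361)²) = √(1.0557) ≈ 1.0275,
  v_1 = u/||u|| ≈ (0.9732, 0.2298) (||v_1|| = 1).

λ_1 = 11.2361,  λ_2 = 6.7639;  v_1 ≈ (0.9732, 0.2298)


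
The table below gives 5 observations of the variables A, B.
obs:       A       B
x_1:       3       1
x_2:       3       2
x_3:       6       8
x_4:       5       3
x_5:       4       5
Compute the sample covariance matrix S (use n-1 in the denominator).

Step 1 — column means:
  mean(A) = (3 + 3 + 6 + 5 + 4) / 5 = 21/5 = 4.2
  mean(B) = (1 + 2 + 8 + 3 + 5) / 5 = 19/5 = 3.8

Step 2 — sample covariance S[i,j] = (1/(n-1)) · Σ_k (x_{k,i} - mean_i) · (x_{k,j} - mean_j), with n-1 = 4.
  S[A,A] = ((-1.2)·(-1.2) + (-1.2)·(-1.2) + (1.8)·(1.8) + (0.8)·(0.8) + (-0.2)·(-0.2)) / 4 = 6.8/4 = 1.7
  S[A,B] = ((-1.2)·(-2.8) + (-1.2)·(-1.8) + (1.8)·(4.2) + (0.8)·(-0.8) + (-0.2)·(1.2)) / 4 = 12.2/4 = 3.05
  S[B,B] = ((-2.8)·(-2.8) + (-1.8)·(-1.8) + (4.2)·(4.2) + (-0.8)·(-0.8) + (1.2)·(1.2)) / 4 = 30.8/4 = 7.7

S is symmetric (S[j,i] = S[i,j]). Assembling:

S = [[1.7, 3.05],
 [3.05, 7.7]]


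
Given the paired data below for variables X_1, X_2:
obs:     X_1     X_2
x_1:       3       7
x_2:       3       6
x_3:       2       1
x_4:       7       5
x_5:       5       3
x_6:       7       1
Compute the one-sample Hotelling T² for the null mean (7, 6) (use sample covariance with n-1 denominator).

Step 1 — sample mean vector:
  mean(X_1) = (3 + 3 + 2 + 7 + 5 + 7) / 6 = 27/6 = 4.5
  mean(X_2) = (7 + 6 + 1 + 5 + 3 + 1) / 6 = 23/6 = 3.8333
  x̄ = (4.5, 3.8333),  deviation x̄ - mu_0 = (4.5, 3.8333) - (7, 6) = (-2.5, -2.1667).

Step 2 — sample covariance matrix, S[i,j] = (1/(n-1)) · Σ_k (x_{k,i} - mean_i) · (x_{k,j} - mean_j), divisor n-1 = 5:
  S[X_1,X_1] = ((-1.5)·(-1.5) + (-1.5)·(-1.5) + (-2.5)·(-2.5) + (2.5)·(2.5) + (0.5)·(0.5) + (2.5)·(2.5)) / 5 = 23.5/5 = 4.7
  S[X_1,X_2] = ((-1.5)·(3.1667) + (-1.5)·(2.1667) + (-2.5)·(-2.8333) + (2.5)·(1.1667) + (0.5)·(-0.8333) + (2.5)·(-2.8333)) / 5 = -5.5/5 = -1.1
  S[X_2,X_2] = ((3.1667)·(3.1667) + (2.1667)·(2.1667) + (-2.8333)·(-2.8333) + (1.1667)·(1.1667) + (-0.8333)·(-0.8333) + (-2.8333)·(-2.8333)) / 5 = 32.8333/5 = 6.5667
  S = [[4.7, -1.1],
 [-1.1, 6.5667]].

Step 3 — invert S. det(S) = 4.7·6.5667 - (-1.1)² = 29.6533.
  S^{-1} = (1/det) · [[d, -b], [-b, a]] = [[0.2214, 0.0371],
 [0.0371, 0.1585]].

Step 4 — quadratic form (x̄ - mu_0)^T · S^{-1} · (x̄ - mu_0):
  S^{-1} · (x̄ - mu_0) = (-0.634, -0.4362),
  (x̄ - mu_0)^T · [...] = (-2.5)·(-0.634) + (-2.1667)·(-0.4362) = 2.53.

Step 5 — scale by n: T² = 6 · 2.53 = 15.1799.

T² ≈ 15.1799


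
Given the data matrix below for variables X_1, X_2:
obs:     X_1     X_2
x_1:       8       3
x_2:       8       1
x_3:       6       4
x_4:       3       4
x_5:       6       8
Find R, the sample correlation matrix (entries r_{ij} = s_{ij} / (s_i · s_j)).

Step 1 — column means:
  mean(X_1) = (8 + 8 + 6 + 3 + 6) / 5 = 31/5 = 6.2
  mean(X_2) = (3 + 1 + 4 + 4 + 8) / 5 = 20/5 = 4

Step 2 — sample variances and covariances s[i,j] = (1/(n-1)) · Σ_k (x_{k,i} - mean_i) · (x_{k,j} - mean_j), with n-1 = 4:
  s[X_1,X_1] = ((1.8)·(1.8) + (1.8)·(1.8) + (-0.2)·(-0.2) + (-3.2)·(-3.2) + (-0.2)·(-0.2)) / 4 = 16.8/4 = 4.2
  s[X_1,X_2] = ((1.8)·(-1) + (1.8)·(-3) + (-0.2)·(0) + (-3.2)·(0) + (-0.2)·(4)) / 4 = -8/4 = -2
  s[X_2,X_2] = ((-1)·(-1) + (-3)·(-3) + (0)·(0) + (0)·(0) + (4)·(4)) / 4 = 26/4 = 6.5
  Sample standard deviations s_i = √(s[i,i]):
  s(X_1) = √(4.2) = 2.0494
  s(X_2) = √(6.5) = 2.5495

Step 3 — r_{ij} = s_{ij} / (s_i · s_j):
  r[X_1,X_1] = 1 (diagonal).
  r[X_1,X_2] = -2 / (2.0494 · 2.5495) = -2 / 5.2249 = -0.3828
  r[X_2,X_2] = 1 (diagonal).

R is symmetric with unit diagonal. Assembling:

R = [[1, -0.3828],
 [-0.3828, 1]]


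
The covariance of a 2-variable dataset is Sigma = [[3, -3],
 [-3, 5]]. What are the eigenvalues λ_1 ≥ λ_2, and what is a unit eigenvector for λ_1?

Step 1 — characteristic polynomial of 2×2 Sigma:
  det(Sigma - λI) = λ² - trace · λ + det = 0.
  trace = 3 + 5 = 8, det = 3·5 - (-3)² = 6.
Step 2 — discriminant:
  Δ = trace² - 4·det = 64 - 24 = 40.
Step 3 — eigenvalues:
  λ = (trace ± √Δ)/2 = (8 ± 6.3246)/2,
  λ_1 = 7.1623,  λ_2 = 0.8377.

Step 4 — unit eigenvector for λ_1: solve (Sigma - λ_1 I)v = 0. First row:
  (3 - 7.1623)·v_x + (-3)·v_y = 0, i.e. (-4.1623)·v_x + (-3)·v_y = 0,
  so v ∝ (b, λ_1 - a) = (-3, 4.1623); multiply by -1 so the first entry is positive: u = (3, -4.1623).
  ||u|| = √((3)² + (-4.1623)²) = √(26.3246) ≈ 5.1307,
  v_1 = u/||u|| ≈ (0.5847, -0.8112) (||v_1|| = 1).

λ_1 = 7.1623,  λ_2 = 0.8377;  v_1 ≈ (0.5847, -0.8112)


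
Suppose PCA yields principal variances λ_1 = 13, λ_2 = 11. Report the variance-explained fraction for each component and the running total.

Step 1 — total variance = trace(Sigma) = Σ λ_i = 13 + 11 = 24.

Step 2 — fraction explained by component i = λ_i / Σ λ:
  PC1: 13/24 = 0.5417
  PC2: 11/24 = 0.4583

Step 3 — cumulative fraction after k components = (λ_1 + ... + λ_k) / Σ λ:
  k = 1: 13/24 = 0.5417
  k = 2: (13 + 11)/24 = 24/24 = 1

Summary (fraction, with percent):

explained: PC1 0.5417 (54.17%), PC2 0.4583 (45.83%);  cumulative: 0.5417, 1


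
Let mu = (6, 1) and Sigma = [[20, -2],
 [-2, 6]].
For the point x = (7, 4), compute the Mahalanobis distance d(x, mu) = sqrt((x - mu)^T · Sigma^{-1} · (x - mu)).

Step 1 — centre the observation: (x - mu) = (1, 3).

Step 2 — invert Sigma. det(Sigma) = 20·6 - (-2)² = 116.
  Sigma^{-1} = (1/det) · [[d, -b], [-b, a]] = [[0.0517, 0.0172],
 [0.0172, 0.1724]].

Step 3 — form the quadratic (x - mu)^T · Sigma^{-1} · (x - mu):
  Sigma^{-1} · (x - mu) = (0.1034, 0.5345).
  (x - mu)^T · [Sigma^{-1} · (x - mu)] = (1)·(0.1034) + (3)·(0.5345) = 1.7069.

Step 4 — take square root: d = √(1.7069) ≈ 1.3065.

d(x, mu) = √(1.7069) ≈ 1.3065


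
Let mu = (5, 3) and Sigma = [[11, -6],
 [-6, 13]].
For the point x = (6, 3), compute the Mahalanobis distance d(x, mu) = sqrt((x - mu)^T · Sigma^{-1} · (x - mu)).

Step 1 — centre the observation: (x - mu) = (1, 0).

Step 2 — invert Sigma. det(Sigma) = 11·13 - (-6)² = 107.
  Sigma^{-1} = (1/det) · [[d, -b], [-b, a]] = [[0.1215, 0.0561],
 [0.0561, 0.1028]].

Step 3 — form the quadratic (x - mu)^T · Sigma^{-1} · (x - mu):
  Sigma^{-1} · (x - mu) = (0.1215, 0.0561).
  (x - mu)^T · [Sigma^{-1} · (x - mu)] = (1)·(0.1215) + (0)·(0.0561) = 0.1215.

Step 4 — take square root: d = √(0.1215) ≈ 0.3486.

d(x, mu) = √(0.1215) ≈ 0.3486


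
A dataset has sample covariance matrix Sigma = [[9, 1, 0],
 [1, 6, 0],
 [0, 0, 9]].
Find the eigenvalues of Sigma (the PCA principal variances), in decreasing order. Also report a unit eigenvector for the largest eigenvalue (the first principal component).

Step 1 — characteristic polynomial p(λ) = det(λI - Sigma) = λ³ - tr·λ² + c_1·λ - det, where tr = trace, c_1 = sum of the principal 2×2 minors, det = det(Sigma):
  tr = 9 + 6 + 9 = 24,
  c_1 = (9·6 - (1)²) + (9·9 - (0)²) + (6·9 - (0)²) = 53 + 81 + 54 = 188,
  det = 9·(6·9 - (0)²) - (1)·((1)·9 - (0)·(0)) + (0)·((1)·(0) - 6·(0)) = 9·(54) - (1)·(9) + (0)·(0) = 477.
  So p(λ) = λ³ - 24λ² + 188λ - 477.
Step 2 — look for an integer root (rational root theorem: any rational root is an integer divisor of 477). Testing λ = 9:
  p(9) = 729 - 1944 + 1692 - 477 = 0  ✓
  Dividing out (λ - 9): p(λ) = (λ - 9)(λ² - 15λ + 53).
Step 3 — remaining eigenvalues from the quadratic λ² - 15λ + 53 = 0:
  Δ = 15² - 4·53 = 225 - 212 = 13,  λ = (15 ± √13)/2 = (15 ± 3.6056)/2 ≈ 9.3028 or 5.6972.
  Sorted: λ_1 = 9.3028,  λ_2 = 9,  λ_3 = 5.6972  (check: sum = 24 = tr ✓).

Step 4 — unit eigenvector for λ_1 ≈ 9.3028: v spans the null space of (Sigma - λ_1 I), whose rows are
  r_1 = (-0.3028, 1, 0),  r_2 = (1, -3.3028, 0),  r_3 = (0, 0, -0.3028).
  v is orthogonal to every row, so take v ∝ r_1 × r_3 = ((1)·(-0.3028) - (0)·(0), (0)·(0) - (-0.3028)·(-0.3028), (-0.3028)·(0) - (1)·(0)) ≈ (-0.3028, -0.0917, 0).
  Rescale (multiply by -1 so the first nonzero entry is positive): u = (0.3028, 0.0917, 0).
  ||u|| = √((0.3028)² + (0.0917)² + (0)²) = √(0.1001) ≈ 0.3163,  v_1 = u/||u|| ≈ (0.9571, 0.2898, 0) (||v_1|| = 1).

λ_1 = 9.3028,  λ_2 = 9,  λ_3 = 5.6972;  v_1 ≈ (0.9571, 0.2898, 0)


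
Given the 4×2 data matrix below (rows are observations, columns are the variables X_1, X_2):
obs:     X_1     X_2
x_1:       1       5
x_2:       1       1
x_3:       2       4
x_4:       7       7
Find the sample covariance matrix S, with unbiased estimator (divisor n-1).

Step 1 — column means:
  mean(X_1) = (1 + 1 + 2 + 7) / 4 = 11/4 = 2.75
  mean(X_2) = (5 + 1 + 4 + 7) / 4 = 17/4 = 4.25

Step 2 — sample covariance S[i,j] = (1/(n-1)) · Σ_k (x_{k,i} - mean_i) · (x_{k,j} - mean_j), with n-1 = 3.
  S[X_1,X_1] = ((-1.75)·(-1.75) + (-1.75)·(-1.75) + (-0.75)·(-0.75) + (4.25)·(4.25)) / 3 = 24.75/3 = 8.25
  S[X_1,X_2] = ((-1.75)·(0.75) + (-1.75)·(-3.25) + (-0.75)·(-0.25) + (4.25)·(2.75)) / 3 = 16.25/3 = 5.4167
  S[X_2,X_2] = ((0.75)·(0.75) + (-3.25)·(-3.25) + (-0.25)·(-0.25) + (2.75)·(2.75)) / 3 = 18.75/3 = 6.25

S is symmetric (S[j,i] = S[i,j]). Assembling:

S = [[8.25, 5.4167],
 [5.4167, 6.25]]


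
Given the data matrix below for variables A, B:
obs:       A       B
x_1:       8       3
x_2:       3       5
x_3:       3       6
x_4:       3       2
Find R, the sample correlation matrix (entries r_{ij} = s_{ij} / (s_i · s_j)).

Step 1 — column means:
  mean(A) = (8 + 3 + 3 + 3) / 4 = 17/4 = 4.25
  mean(B) = (3 + 5 + 6 + 2) / 4 = 16/4 = 4

Step 2 — sample variances and covariances s[i,j] = (1/(n-1)) · Σ_k (x_{k,i} - mean_i) · (x_{k,j} - mean_j), with n-1 = 3:
  s[A,A] = ((3.75)·(3.75) + (-1.25)·(-1.25) + (-1.25)·(-1.25) + (-1.25)·(-1.25)) / 3 = 18.75/3 = 6.25
  s[A,B] = ((3.75)·(-1) + (-1.25)·(1) + (-1.25)·(2) + (-1.25)·(-2)) / 3 = -5/3 = -1.6667
  s[B,B] = ((-1)·(-1) + (1)·(1) + (2)·(2) + (-2)·(-2)) / 3 = 10/3 = 3.3333
  Sample standard deviations s_i = √(s[i,i]):
  s(A) = √(6.25) = 2.5
  s(B) = √(3.3333) = 1.8257

Step 3 — r_{ij} = s_{ij} / (s_i · s_j):
  r[A,A] = 1 (diagonal).
  r[A,B] = -1.6667 / (2.5 · 1.8257) = -1.6667 / 4.5644 = -0.3651
  r[B,B] = 1 (diagonal).

R is symmetric with unit diagonal. Assembling:

R = [[1, -0.3651],
 [-0.3651, 1]]


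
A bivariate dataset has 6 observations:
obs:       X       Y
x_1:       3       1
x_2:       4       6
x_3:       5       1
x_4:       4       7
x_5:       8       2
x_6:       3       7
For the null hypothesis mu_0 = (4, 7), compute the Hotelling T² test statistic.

Step 1 — sample mean vector:
  mean(X) = (3 + 4 + 5 + 4 + 8 + 3) / 6 = 27/6 = 4.5
  mean(Y) = (1 + 6 + 1 + 7 + 2 + 7) / 6 = 24/6 = 4
  x̄ = (4.5, 4),  deviation x̄ - mu_0 = (4.5, 4) - (4, 7) = (0.5, -3).

Step 2 — sample covariance matrix, S[i,j] = (1/(n-1)) · Σ_k (x_{k,i} - mean_i) · (x_{k,j} - mean_j), divisor n-1 = 5:
  S[X,X] = ((-1.5)·(-1.5) + (-0.5)·(-0.5) + (0.5)·(0.5) + (-0.5)·(-0.5) + (3.5)·(3.5) + (-1.5)·(-1.5)) / 5 = 17.5/5 = 3.5
  S[X,Y] = ((-1.5)·(-3) + (-0.5)·(2) + (0.5)·(-3) + (-0.5)·(3) + (3.5)·(-2) + (-1.5)·(3)) / 5 = -11/5 = -2.2
  S[Y,Y] = ((-3)·(-3) + (2)·(2) + (-3)·(-3) + (3)·(3) + (-2)·(-2) + (3)·(3)) / 5 = 44/5 = 8.8
  S = [[3.5, -2.2],
 [-2.2, 8.8]].

Step 3 — invert S. det(S) = 3.5·8.8 - (-2.2)² = 25.96.
  S^{-1} = (1/det) · [[d, -b], [-b, a]] = [[0.339, 0.0847],
 [0.0847, 0.1348]].

Step 4 — quadratic form (x̄ - mu_0)^T · S^{-1} · (x̄ - mu_0):
  S^{-1} · (x̄ - mu_0) = (-0.0847, -0.3621),
  (x̄ - mu_0)^T · [...] = (0.5)·(-0.0847) + (-3)·(-0.3621) = 1.0439.

Step 5 — scale by n: T² = 6 · 1.0439 = 6.2635.

T² ≈ 6.2635


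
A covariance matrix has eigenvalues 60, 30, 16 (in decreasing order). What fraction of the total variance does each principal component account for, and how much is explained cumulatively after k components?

Step 1 — total variance = trace(Sigma) = Σ λ_i = 60 + 30 + 16 = 106.

Step 2 — fraction explained by component i = λ_i / Σ λ:
  PC1: 60/106 = 0.566
  PC2: 30/106 = 0.283
  PC3: 16/106 = 0.1509

Step 3 — cumulative fraction after k components = (λ_1 + ... + λ_k) / Σ λ:
  k = 1: 60/106 = 0.566
  k = 2: (60 + 30)/106 = 90/106 = 0.8491
  k = 3: (60 + 30 + 16)/106 = 106/106 = 1

Summary (fraction, with percent):

explained: PC1 0.566 (56.6%), PC2 0.283 (28.3%), PC3 0.1509 (15.09%);  cumulative: 0.566, 0.8491, 1


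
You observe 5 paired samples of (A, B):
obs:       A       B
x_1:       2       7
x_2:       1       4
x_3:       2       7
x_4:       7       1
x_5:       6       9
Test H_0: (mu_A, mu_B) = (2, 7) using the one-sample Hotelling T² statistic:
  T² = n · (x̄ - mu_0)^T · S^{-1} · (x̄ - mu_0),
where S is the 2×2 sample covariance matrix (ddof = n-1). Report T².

Step 1 — sample mean vector:
  mean(A) = (2 + 1 + 2 + 7 + 6) / 5 = 18/5 = 3.6
  mean(B) = (7 + 4 + 7 + 1 + 9) / 5 = 28/5 = 5.6
  x̄ = (3.6, 5.6),  deviation x̄ - mu_0 = (3.6, 5.6) - (2, 7) = (1.6, -1.4).

Step 2 — sample covariance matrix, S[i,j] = (1/(n-1)) · Σ_k (x_{k,i} - mean_i) · (x_{k,j} - mean_j), divisor n-1 = 4:
  S[A,A] = ((-1.6)·(-1.6) + (-2.6)·(-2.6) + (-1.6)·(-1.6) + (3.4)·(3.4) + (2.4)·(2.4)) / 4 = 29.2/4 = 7.3
  S[A,B] = ((-1.6)·(1.4) + (-2.6)·(-1.6) + (-1.6)·(1.4) + (3.4)·(-4.6) + (2.4)·(3.4)) / 4 = -7.8/4 = -1.95
  S[B,B] = ((1.4)·(1.4) + (-1.6)·(-1.6) + (1.4)·(1.4) + (-4.6)·(-4.6) + (3.4)·(3.4)) / 4 = 39.2/4 = 9.8
  S = [[7.3, -1.95],
 [-1.95, 9.8]].

Step 3 — invert S. det(S) = 7.3·9.8 - (-1.95)² = 67.7375.
  S^{-1} = (1/det) · [[d, -b], [-b, a]] = [[0.1447, 0.0288],
 [0.0288, 0.1078]].

Step 4 — quadratic form (x̄ - mu_0)^T · S^{-1} · (x̄ - mu_0):
  S^{-1} · (x̄ - mu_0) = (0.1912, -0.1048),
  (x̄ - mu_0)^T · [...] = (1.6)·(0.1912) + (-1.4)·(-0.1048) = 0.4526.

Step 5 — scale by n: T² = 5 · 0.4526 = 2.2631.

T² ≈ 2.2631


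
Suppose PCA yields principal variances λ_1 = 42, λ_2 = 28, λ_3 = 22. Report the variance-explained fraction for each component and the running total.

Step 1 — total variance = trace(Sigma) = Σ λ_i = 42 + 28 + 22 = 92.

Step 2 — fraction explained by component i = λ_i / Σ λ:
  PC1: 42/92 = 0.4565
  PC2: 28/92 = 0.3043
  PC3: 22/92 = 0.2391

Step 3 — cumulative fraction after k components = (λ_1 + ... + λ_k) / Σ λ:
  k = 1: 42/92 = 0.4565
  k = 2: (42 + 28)/92 = 70/92 = 0.7609
  k = 3: (42 + 28 + 22)/92 = 92/92 = 1

Summary (fraction, with percent):

explained: PC1 0.4565 (45.65%), PC2 0.3043 (30.43%), PC3 0.2391 (23.91%);  cumulative: 0.4565, 0.7609, 1


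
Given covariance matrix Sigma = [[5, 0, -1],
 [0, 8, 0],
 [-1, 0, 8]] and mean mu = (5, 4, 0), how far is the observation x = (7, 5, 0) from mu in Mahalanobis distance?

Step 1 — centre the observation: (x - mu) = (2, 1, 0).

Step 2 — invert Sigma (cofactor / det for 3×3, or solve directly):
  Sigma^{-1} = [[0.2051, 0, 0.0256],
 [0, 0.125, 0],
 [0.0256, 0, 0.1282]].

Step 3 — form the quadratic (x - mu)^T · Sigma^{-1} · (x - mu):
  Sigma^{-1} · (x - mu) = (0.4103, 0.125, 0.0513).
  (x - mu)^T · [Sigma^{-1} · (x - mu)] = (2)·(0.4103) + (1)·(0.125) + (0)·(0.0513) = 0.9455.

Step 4 — take square root: d = √(0.9455) ≈ 0.9724.

d(x, mu) = √(0.9455) ≈ 0.9724


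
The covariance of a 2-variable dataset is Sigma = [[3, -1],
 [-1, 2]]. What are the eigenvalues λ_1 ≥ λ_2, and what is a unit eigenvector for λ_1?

Step 1 — characteristic polynomial of 2×2 Sigma:
  det(Sigma - λI) = λ² - trace · λ + det = 0.
  trace = 3 + 2 = 5, det = 3·2 - (-1)² = 5.
Step 2 — discriminant:
  Δ = trace² - 4·det = 25 - 20 = 5.
Step 3 — eigenvalues:
  λ = (trace ± √Δ)/2 = (5 ± 2.2361)/2,
  λ_1 = 3.618,  λ_2 = 1.382.

Step 4 — unit eigenvector for λ_1: solve (Sigma - λ_1 I)v = 0. First row:
  (3 - 3.618)·v_x + (-1)·v_y = 0, i.e. (-0.618)·v_x + (-1)·v_y = 0,
  so v ∝ (b, λ_1 - a) = (-1, 0.618); multiply by -1 so the first entry is positive: u = (1, -0.618).
  ||u|| = √((1)² + (-0.618)²) = √(1.382) ≈ 1.1756,
  v_1 = u/||u|| ≈ (0.8507, -0.5257) (||v_1|| = 1).

λ_1 = 3.618,  λ_2 = 1.382;  v_1 ≈ (0.8507, -0.5257)


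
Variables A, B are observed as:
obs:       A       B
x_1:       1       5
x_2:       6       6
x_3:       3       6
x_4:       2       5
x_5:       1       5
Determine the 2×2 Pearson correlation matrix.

Step 1 — column means:
  mean(A) = (1 + 6 + 3 + 2 + 1) / 5 = 13/5 = 2.6
  mean(B) = (5 + 6 + 6 + 5 + 5) / 5 = 27/5 = 5.4

Step 2 — sample variances and covariances s[i,j] = (1/(n-1)) · Σ_k (x_{k,i} - mean_i) · (x_{k,j} - mean_j), with n-1 = 4:
  s[A,A] = ((-1.6)·(-1.6) + (3.4)·(3.4) + (0.4)·(0.4) + (-0.6)·(-0.6) + (-1.6)·(-1.6)) / 4 = 17.2/4 = 4.3
  s[A,B] = ((-1.6)·(-0.4) + (3.4)·(0.6) + (0.4)·(0.6) + (-0.6)·(-0.4) + (-1.6)·(-0.4)) / 4 = 3.8/4 = 0.95
  s[B,B] = ((-0.4)·(-0.4) + (0.6)·(0.6) + (0.6)·(0.6) + (-0.4)·(-0.4) + (-0.4)·(-0.4)) / 4 = 1.2/4 = 0.3
  Sample standard deviations s_i = √(s[i,i]):
  s(A) = √(4.3) = 2.0736
  s(B) = √(0.3) = 0.5477

Step 3 — r_{ij} = s_{ij} / (s_i · s_j):
  r[A,A] = 1 (diagonal).
  r[A,B] = 0.95 / (2.0736 · 0.5477) = 0.95 / 1.1358 = 0.8364
  r[B,B] = 1 (diagonal).

R is symmetric with unit diagonal. Assembling:

R = [[1, 0.8364],
 [0.8364, 1]]


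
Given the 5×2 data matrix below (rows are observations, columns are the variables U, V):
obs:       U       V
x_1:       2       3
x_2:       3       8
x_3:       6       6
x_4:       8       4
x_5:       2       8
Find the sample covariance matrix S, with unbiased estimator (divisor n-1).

Step 1 — column means:
  mean(U) = (2 + 3 + 6 + 8 + 2) / 5 = 21/5 = 4.2
  mean(V) = (3 + 8 + 6 + 4 + 8) / 5 = 29/5 = 5.8

Step 2 — sample covariance S[i,j] = (1/(n-1)) · Σ_k (x_{k,i} - mean_i) · (x_{k,j} - mean_j), with n-1 = 4.
  S[U,U] = ((-2.2)·(-2.2) + (-1.2)·(-1.2) + (1.8)·(1.8) + (3.8)·(3.8) + (-2.2)·(-2.2)) / 4 = 28.8/4 = 7.2
  S[U,V] = ((-2.2)·(-2.8) + (-1.2)·(2.2) + (1.8)·(0.2) + (3.8)·(-1.8) + (-2.2)·(2.2)) / 4 = -7.8/4 = -1.95
  S[V,V] = ((-2.8)·(-2.8) + (2.2)·(2.2) + (0.2)·(0.2) + (-1.8)·(-1.8) + (2.2)·(2.2)) / 4 = 20.8/4 = 5.2

S is symmetric (S[j,i] = S[i,j]). Assembling:

S = [[7.2, -1.95],
 [-1.95, 5.2]]


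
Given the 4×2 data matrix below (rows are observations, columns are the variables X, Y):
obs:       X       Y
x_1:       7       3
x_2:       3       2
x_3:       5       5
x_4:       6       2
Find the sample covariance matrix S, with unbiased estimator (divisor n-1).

Step 1 — column means:
  mean(X) = (7 + 3 + 5 + 6) / 4 = 21/4 = 5.25
  mean(Y) = (3 + 2 + 5 + 2) / 4 = 12/4 = 3

Step 2 — sample covariance S[i,j] = (1/(n-1)) · Σ_k (x_{k,i} - mean_i) · (x_{k,j} - mean_j), with n-1 = 3.
  S[X,X] = ((1.75)·(1.75) + (-2.25)·(-2.25) + (-0.25)·(-0.25) + (0.75)·(0.75)) / 3 = 8.75/3 = 2.9167
  S[X,Y] = ((1.75)·(0) + (-2.25)·(-1) + (-0.25)·(2) + (0.75)·(-1)) / 3 = 1/3 = 0.3333
  S[Y,Y] = ((0)·(0) + (-1)·(-1) + (2)·(2) + (-1)·(-1)) / 3 = 6/3 = 2

S is symmetric (S[j,i] = S[i,j]). Assembling:

S = [[2.9167, 0.3333],
 [0.3333, 2]]


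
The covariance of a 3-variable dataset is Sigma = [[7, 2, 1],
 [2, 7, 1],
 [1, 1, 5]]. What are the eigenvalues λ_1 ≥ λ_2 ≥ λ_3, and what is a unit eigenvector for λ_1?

Step 1 — characteristic polynomial p(λ) = det(λI - Sigma) = λ³ - tr·λ² + c_1·λ - det, where tr = trace, c_1 = sum of the principal 2×2 minors, det = det(Sigma):
  tr = 7 + 7 + 5 = 19,
  c_1 = (7·7 - (2)²) + (7·5 - (1)²) + (7·5 - (1)²) = 45 + 34 + 34 = 113,
  det = 7·(7·5 - (1)²) - (2)·((2)·5 - (1)·(1)) + (1)·((2)·(1) - 7·(1)) = 7·(34) - (2)·(9) + (1)·(-5) = 215.
  So p(λ) = λ³ - 19λ² + 113λ - 215.
Step 2 — look for an integer root (rational root theorem: any rational root is an integer divisor of 215). Testing λ = 5:
  p(5) = 125 - 475 + 565 - 215 = 0  ✓
  Dividing out (λ - 5): p(λ) = (λ - 5)(λ² - 14λ + 43).
Step 3 — remaining eigenvalues from the quadratic λ² - 14λ + 43 = 0:
  Δ = 14² - 4·43 = 196 - 172 = 24,  λ = (14 ± √24)/2 = (14 ± 4.899)/2 ≈ 9.4495 or 4.5505.
  Sorted: λ_1 = 9.4495,  λ_2 = 5,  λ_3 = 4.5505  (check: sum = 19 = tr ✓).

Step 4 — unit eigenvector for λ_1 ≈ 9.4495: v spans the null space of (Sigma - λ_1 I), whose rows are
  r_1 = (-2.4495, 2, 1),  r_2 = (2, -2.4495, 1),  r_3 = (1, 1, -4.4495).
  v is orthogonal to every row, so take v ∝ r_1 × r_2 = ((2)·(1) - (1)·(-2.4495), (1)·(2) - (-2.4495)·(1), (-2.4495)·(-2.4495) - (2)·(2)) ≈ (4.4495, 4.4495, 2).
  Let u = (4.4495, 4.4495, 2).
  ||u|| = √((4.4495)² + (4.4495)² + (2)²) = √(43.5959) ≈ 6.6027,  v_1 = u/||u|| ≈ (0.6739, 0.6739, 0.3029) (||v_1|| = 1).

λ_1 = 9.4495,  λ_2 = 5,  λ_3 = 4.5505;  v_1 ≈ (0.6739, 0.6739, 0.3029)


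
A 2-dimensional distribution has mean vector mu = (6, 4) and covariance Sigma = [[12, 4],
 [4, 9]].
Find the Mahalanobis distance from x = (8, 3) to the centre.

Step 1 — centre the observation: (x - mu) = (2, -1).

Step 2 — invert Sigma. det(Sigma) = 12·9 - (4)² = 92.
  Sigma^{-1} = (1/det) · [[d, -b], [-b, a]] = [[0.0978, -0.0435],
 [-0.0435, 0.1304]].

Step 3 — form the quadratic (x - mu)^T · Sigma^{-1} · (x - mu):
  Sigma^{-1} · (x - mu) = (0.2391, -0.2174).
  (x - mu)^T · [Sigma^{-1} · (x - mu)] = (2)·(0.2391) + (-1)·(-0.2174) = 0.6957.

Step 4 — take square root: d = √(0.6957) ≈ 0.8341.

d(x, mu) = √(0.6957) ≈ 0.8341


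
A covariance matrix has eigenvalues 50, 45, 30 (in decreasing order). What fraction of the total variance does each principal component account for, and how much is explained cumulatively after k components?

Step 1 — total variance = trace(Sigma) = Σ λ_i = 50 + 45 + 30 = 125.

Step 2 — fraction explained by component i = λ_i / Σ λ:
  PC1: 50/125 = 0.4
  PC2: 45/125 = 0.36
  PC3: 30/125 = 0.24

Step 3 — cumulative fraction after k components = (λ_1 + ... + λ_k) / Σ λ:
  k = 1: 50/125 = 0.4
  k = 2: (50 + 45)/125 = 95/125 = 0.76
  k = 3: (50 + 45 + 30)/125 = 125/125 = 1

Summary (fraction, with percent):

explained: PC1 0.4 (40%), PC2 0.36 (36%), PC3 0.24 (24%);  cumulative: 0.4, 0.76, 1


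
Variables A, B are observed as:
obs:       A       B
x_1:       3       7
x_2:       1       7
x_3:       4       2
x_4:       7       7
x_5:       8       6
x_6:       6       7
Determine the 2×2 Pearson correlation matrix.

Step 1 — column means:
  mean(A) = (3 + 1 + 4 + 7 + 8 + 6) / 6 = 29/6 = 4.8333
  mean(B) = (7 + 7 + 2 + 7 + 6 + 7) / 6 = 36/6 = 6

Step 2 — sample variances and covariances s[i,j] = (1/(n-1)) · Σ_k (x_{k,i} - mean_i) · (x_{k,j} - mean_j), with n-1 = 5:
  s[A,A] = ((-1.8333)·(-1.8333) + (-3.8333)·(-3.8333) + (-0.8333)·(-0.8333) + (2.1667)·(2.1667) + (3.1667)·(3.1667) + (1.1667)·(1.1667)) / 5 = 34.8333/5 = 6.9667
  s[A,B] = ((-1.8333)·(1) + (-3.8333)·(1) + (-0.8333)·(-4) + (2.1667)·(1) + (3.1667)·(0) + (1.1667)·(1)) / 5 = 1/5 = 0.2
  s[B,B] = ((1)·(1) + (1)·(1) + (-4)·(-4) + (1)·(1) + (0)·(0) + (1)·(1)) / 5 = 20/5 = 4
  Sample standard deviations s_i = √(s[i,i]):
  s(A) = √(6.9667) = 2.6394
  s(B) = √(4) = 2

Step 3 — r_{ij} = s_{ij} / (s_i · s_j):
  r[A,A] = 1 (diagonal).
  r[A,B] = 0.2 / (2.6394 · 2) = 0.2 / 5.2789 = 0.0379
  r[B,B] = 1 (diagonal).

R is symmetric with unit diagonal. Assembling:

R = [[1, 0.0379],
 [0.0379, 1]]


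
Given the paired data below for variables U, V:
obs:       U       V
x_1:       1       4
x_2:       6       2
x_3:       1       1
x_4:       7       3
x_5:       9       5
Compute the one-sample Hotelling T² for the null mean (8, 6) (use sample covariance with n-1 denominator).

Step 1 — sample mean vector:
  mean(U) = (1 + 6 + 1 + 7 + 9) / 5 = 24/5 = 4.8
  mean(V) = (4 + 2 + 1 + 3 + 5) / 5 = 15/5 = 3
  x̄ = (4.8, 3),  deviation x̄ - mu_0 = (4.8, 3) - (8, 6) = (-3.2, -3).

Step 2 — sample covariance matrix, S[i,j] = (1/(n-1)) · Σ_k (x_{k,i} - mean_i) · (x_{k,j} - mean_j), divisor n-1 = 4:
  S[U,U] = ((-3.8)·(-3.8) + (1.2)·(1.2) + (-3.8)·(-3.8) + (2.2)·(2.2) + (4.2)·(4.2)) / 4 = 52.8/4 = 13.2
  S[U,V] = ((-3.8)·(1) + (1.2)·(-1) + (-3.8)·(-2) + (2.2)·(0) + (4.2)·(2)) / 4 = 11/4 = 2.75
  S[V,V] = ((1)·(1) + (-1)·(-1) + (-2)·(-2) + (0)·(0) + (2)·(2)) / 4 = 10/4 = 2.5
  S = [[13.2, 2.75],
 [2.75, 2.5]].

Step 3 — invert S. det(S) = 13.2·2.5 - (2.75)² = 25.4375.
  S^{-1} = (1/det) · [[d, -b], [-b, a]] = [[0.0983, -0.1081],
 [-0.1081, 0.5189]].

Step 4 — quadratic form (x̄ - mu_0)^T · S^{-1} · (x̄ - mu_0):
  S^{-1} · (x̄ - mu_0) = (0.0098, -1.2108),
  (x̄ - mu_0)^T · [...] = (-3.2)·(0.0098) + (-3)·(-1.2108) = 3.601.

Step 5 — scale by n: T² = 5 · 3.601 = 18.0049.

T² ≈ 18.0049


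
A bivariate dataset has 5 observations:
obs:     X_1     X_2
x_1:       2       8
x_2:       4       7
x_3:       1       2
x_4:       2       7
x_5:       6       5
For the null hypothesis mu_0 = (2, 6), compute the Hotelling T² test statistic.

Step 1 — sample mean vector:
  mean(X_1) = (2 + 4 + 1 + 2 + 6) / 5 = 15/5 = 3
  mean(X_2) = (8 + 7 + 2 + 7 + 5) / 5 = 29/5 = 5.8
  x̄ = (3, 5.8),  deviation x̄ - mu_0 = (3, 5.8) - (2, 6) = (1, -0.2).

Step 2 — sample covariance matrix, S[i,j] = (1/(n-1)) · Σ_k (x_{k,i} - mean_i) · (x_{k,j} - mean_j), divisor n-1 = 4:
  S[X_1,X_1] = ((-1)·(-1) + (1)·(1) + (-2)·(-2) + (-1)·(-1) + (3)·(3)) / 4 = 16/4 = 4
  S[X_1,X_2] = ((-1)·(2.2) + (1)·(1.2) + (-2)·(-3.8) + (-1)·(1.2) + (3)·(-0.8)) / 4 = 3/4 = 0.75
  S[X_2,X_2] = ((2.2)·(2.2) + (1.2)·(1.2) + (-3.8)·(-3.8) + (1.2)·(1.2) + (-0.8)·(-0.8)) / 4 = 22.8/4 = 5.7
  S = [[4, 0.75],
 [0.75, 5.7]].

Step 3 — invert S. det(S) = 4·5.7 - (0.75)² = 22.2375.
  S^{-1} = (1/det) · [[d, -b], [-b, a]] = [[0.2563, -0.0337],
 [-0.0337, 0.1799]].

Step 4 — quadratic form (x̄ - mu_0)^T · S^{-1} · (x̄ - mu_0):
  S^{-1} · (x̄ - mu_0) = (0.2631, -0.0697),
  (x̄ - mu_0)^T · [...] = (1)·(0.2631) + (-0.2)·(-0.0697) = 0.277.

Step 5 — scale by n: T² = 5 · 0.277 = 1.385.

T² ≈ 1.385


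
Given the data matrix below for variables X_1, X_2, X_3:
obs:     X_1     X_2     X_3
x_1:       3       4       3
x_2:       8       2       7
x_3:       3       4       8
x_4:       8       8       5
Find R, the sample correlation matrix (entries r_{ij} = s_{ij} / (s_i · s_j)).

Step 1 — column means:
  mean(X_1) = (3 + 8 + 3 + 8) / 4 = 22/4 = 5.5
  mean(X_2) = (4 + 2 + 4 + 8) / 4 = 18/4 = 4.5
  mean(X_3) = (3 + 7 + 8 + 5) / 4 = 23/4 = 5.75

Step 2 — sample variances and covariances s[i,j] = (1/(n-1)) · Σ_k (x_{k,i} - mean_i) · (x_{k,j} - mean_j), with n-1 = 3:
  s[X_1,X_1] = ((-2.5)·(-2.5) + (2.5)·(2.5) + (-2.5)·(-2.5) + (2.5)·(2.5)) / 3 = 25/3 = 8.3333
  s[X_1,X_2] = ((-2.5)·(-0.5) + (2.5)·(-2.5) + (-2.5)·(-0.5) + (2.5)·(3.5)) / 3 = 5/3 = 1.6667
  s[X_1,X_3] = ((-2.5)·(-2.75) + (2.5)·(1.25) + (-2.5)·(2.25) + (2.5)·(-0.75)) / 3 = 2.5/3 = 0.8333
  s[X_2,X_2] = ((-0.5)·(-0.5) + (-2.5)·(-2.5) + (-0.5)·(-0.5) + (3.5)·(3.5)) / 3 = 19/3 = 6.3333
  s[X_2,X_3] = ((-0.5)·(-2.75) + (-2.5)·(1.25) + (-0.5)·(2.25) + (3.5)·(-0.75)) / 3 = -5.5/3 = -1.8333
  s[X_3,X_3] = ((-2.75)·(-2.75) + (1.25)·(1.25) + (2.25)·(2.25) + (-0.75)·(-0.75)) / 3 = 14.75/3 = 4.9167
  Sample standard deviations s_i = √(s[i,i]):
  s(X_1) = √(8.3333) = 2.8868
  s(X_2) = √(6.3333) = 2.5166
  s(X_3) = √(4.9167) = 2.2174

Step 3 — r_{ij} = s_{ij} / (s_i · s_j):
  r[X_1,X_1] = 1 (diagonal).
  r[X_1,X_2] = 1.6667 / (2.8868 · 2.5166) = 1.6667 / 7.2648 = 0.2294
  r[X_1,X_3] = 0.8333 / (2.8868 · 2.2174) = 0.8333 / 6.401 = 0.1302
  r[X_2,X_2] = 1 (diagonal).
  r[X_2,X_3] = -1.8333 / (2.5166 · 2.2174) = -1.8333 / 5.5802 = -0.3285
  r[X_3,X_3] = 1 (diagonal).

R is symmetric with unit diagonal. Assembling:

R = [[1, 0.2294, 0.1302],
 [0.2294, 1, -0.3285],
 [0.1302, -0.3285, 1]]


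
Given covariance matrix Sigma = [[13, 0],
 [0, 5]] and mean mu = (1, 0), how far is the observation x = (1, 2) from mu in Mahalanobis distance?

Step 1 — centre the observation: (x - mu) = (0, 2).

Step 2 — invert Sigma. det(Sigma) = 13·5 - (0)² = 65.
  Sigma^{-1} = (1/det) · [[d, -b], [-b, a]] = [[0.0769, 0],
 [0, 0.2]].

Step 3 — form the quadratic (x - mu)^T · Sigma^{-1} · (x - mu):
  Sigma^{-1} · (x - mu) = (0, 0.4).
  (x - mu)^T · [Sigma^{-1} · (x - mu)] = (0)·(0) + (2)·(0.4) = 0.8.

Step 4 — take square root: d = √(0.8) ≈ 0.8944.

d(x, mu) = √(0.8) ≈ 0.8944


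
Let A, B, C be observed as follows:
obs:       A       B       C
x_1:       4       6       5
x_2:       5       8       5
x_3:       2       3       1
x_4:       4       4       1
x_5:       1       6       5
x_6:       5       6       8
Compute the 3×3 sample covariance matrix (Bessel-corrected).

Step 1 — column means:
  mean(A) = (4 + 5 + 2 + 4 + 1 + 5) / 6 = 21/6 = 3.5
  mean(B) = (6 + 8 + 3 + 4 + 6 + 6) / 6 = 33/6 = 5.5
  mean(C) = (5 + 5 + 1 + 1 + 5 + 8) / 6 = 25/6 = 4.1667

Step 2 — sample covariance S[i,j] = (1/(n-1)) · Σ_k (x_{k,i} - mean_i) · (x_{k,j} - mean_j), with n-1 = 5.
  S[A,A] = ((0.5)·(0.5) + (1.5)·(1.5) + (-1.5)·(-1.5) + (0.5)·(0.5) + (-2.5)·(-2.5) + (1.5)·(1.5)) / 5 = 13.5/5 = 2.7
  S[A,B] = ((0.5)·(0.5) + (1.5)·(2.5) + (-1.5)·(-2.5) + (0.5)·(-1.5) + (-2.5)·(0.5) + (1.5)·(0.5)) / 5 = 6.5/5 = 1.3
  S[A,C] = ((0.5)·(0.8333) + (1.5)·(0.8333) + (-1.5)·(-3.1667) + (0.5)·(-3.1667) + (-2.5)·(0.8333) + (1.5)·(3.8333)) / 5 = 8.5/5 = 1.7
  S[B,B] = ((0.5)·(0.5) + (2.5)·(2.5) + (-2.5)·(-2.5) + (-1.5)·(-1.5) + (0.5)·(0.5) + (0.5)·(0.5)) / 5 = 15.5/5 = 3.1
  S[B,C] = ((0.5)·(0.8333) + (2.5)·(0.8333) + (-2.5)·(-3.1667) + (-1.5)·(-3.1667) + (0.5)·(0.8333) + (0.5)·(3.8333)) / 5 = 17.5/5 = 3.5
  S[C,C] = ((0.8333)·(0.8333) + (0.8333)·(0.8333) + (-3.1667)·(-3.1667) + (-3.1667)·(-3.1667) + (0.8333)·(0.8333) + (3.8333)·(3.8333)) / 5 = 36.8333/5 = 7.3667

S is symmetric (S[j,i] = S[i,j]). Assembling:

S = [[2.7, 1.3, 1.7],
 [1.3, 3.1, 3.5],
 [1.7, 3.5, 7.3667]]
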